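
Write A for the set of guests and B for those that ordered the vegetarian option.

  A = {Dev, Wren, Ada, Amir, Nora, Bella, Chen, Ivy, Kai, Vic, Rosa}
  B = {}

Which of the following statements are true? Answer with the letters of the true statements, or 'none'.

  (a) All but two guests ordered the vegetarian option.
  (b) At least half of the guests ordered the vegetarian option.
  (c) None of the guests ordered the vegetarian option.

(c)

|A| = 11, |A ∩ B| = 0, |A ∖ B| = 11.
(a) |A ∖ B| = 2: fails.
(b) |A ∩ B| ≥ |A ∖ B|: fails.
(c) A ∩ B = ∅ (|A ∩ B| = 0): holds.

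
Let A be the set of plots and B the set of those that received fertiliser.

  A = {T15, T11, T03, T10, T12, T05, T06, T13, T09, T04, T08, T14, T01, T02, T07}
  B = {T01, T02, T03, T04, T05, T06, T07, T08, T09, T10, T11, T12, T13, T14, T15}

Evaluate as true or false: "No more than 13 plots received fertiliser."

Truth condition: |A ∩ B| ≤ 13.
|A| = 15, |A ∩ B| = 15, |A ∖ B| = 0.
|A ∩ B| = 15, so the statement is false.

False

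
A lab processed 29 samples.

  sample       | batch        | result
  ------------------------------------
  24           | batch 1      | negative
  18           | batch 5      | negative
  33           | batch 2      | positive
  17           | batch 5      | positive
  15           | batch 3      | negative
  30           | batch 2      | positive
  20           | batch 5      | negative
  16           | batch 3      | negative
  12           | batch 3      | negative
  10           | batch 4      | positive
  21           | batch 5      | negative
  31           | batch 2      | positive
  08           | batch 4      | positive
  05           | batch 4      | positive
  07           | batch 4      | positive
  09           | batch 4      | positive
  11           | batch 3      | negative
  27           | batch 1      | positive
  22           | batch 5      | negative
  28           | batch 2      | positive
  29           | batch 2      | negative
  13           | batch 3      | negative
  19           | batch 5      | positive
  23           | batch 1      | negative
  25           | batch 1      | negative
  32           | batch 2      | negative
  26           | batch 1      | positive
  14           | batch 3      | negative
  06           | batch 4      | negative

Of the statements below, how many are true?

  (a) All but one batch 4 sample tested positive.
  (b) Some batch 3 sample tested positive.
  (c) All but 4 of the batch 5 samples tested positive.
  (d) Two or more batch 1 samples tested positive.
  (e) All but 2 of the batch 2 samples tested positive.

(a) batch 4: |A| = 6, |A ∩ B| = 5; needs |A ∖ B| = 1 — true.
(b) batch 3: |A| = 6, |A ∩ B| = 0; needs A ∩ B ≠ ∅ (|A ∩ B| ≥ 1) — false.
(c) batch 5: |A| = 6, |A ∩ B| = 2; needs |A ∖ B| = 4 — true.
(d) batch 1: |A| = 5, |A ∩ B| = 2; needs |A ∩ B| ≥ 2 — true.
(e) batch 2: |A| = 6, |A ∩ B| = 4; needs |A ∖ B| = 2 — true.

4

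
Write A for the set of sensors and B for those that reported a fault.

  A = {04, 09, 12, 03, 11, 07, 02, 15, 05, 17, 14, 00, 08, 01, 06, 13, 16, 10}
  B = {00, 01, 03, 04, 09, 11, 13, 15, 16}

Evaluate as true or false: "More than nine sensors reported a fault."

Truth condition: |A ∩ B| > 9.
|A| = 18, |A ∩ B| = 9, |A ∖ B| = 9.
|A ∩ B| = 9, so the statement is false.

False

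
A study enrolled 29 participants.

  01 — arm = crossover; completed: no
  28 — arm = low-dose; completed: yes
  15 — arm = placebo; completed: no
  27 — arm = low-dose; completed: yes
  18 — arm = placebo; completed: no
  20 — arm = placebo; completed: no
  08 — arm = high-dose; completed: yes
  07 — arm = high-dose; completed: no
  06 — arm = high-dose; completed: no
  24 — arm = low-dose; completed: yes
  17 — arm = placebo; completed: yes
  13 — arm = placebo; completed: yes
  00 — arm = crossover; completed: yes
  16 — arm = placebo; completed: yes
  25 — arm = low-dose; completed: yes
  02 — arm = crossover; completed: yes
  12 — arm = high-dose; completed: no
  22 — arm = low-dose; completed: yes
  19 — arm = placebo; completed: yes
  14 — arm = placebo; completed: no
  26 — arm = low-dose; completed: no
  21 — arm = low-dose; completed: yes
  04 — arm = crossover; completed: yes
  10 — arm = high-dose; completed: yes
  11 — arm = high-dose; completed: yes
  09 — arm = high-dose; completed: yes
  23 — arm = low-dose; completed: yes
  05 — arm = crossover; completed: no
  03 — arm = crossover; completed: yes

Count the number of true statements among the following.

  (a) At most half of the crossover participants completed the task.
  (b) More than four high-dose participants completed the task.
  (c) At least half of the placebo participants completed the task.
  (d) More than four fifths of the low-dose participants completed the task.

(a) crossover: |A| = 6, |A ∩ B| = 4; needs |A ∩ B| ≤ |A ∖ B| — false.
(b) high-dose: |A| = 7, |A ∩ B| = 4; needs |A ∩ B| > 4 — false.
(c) placebo: |A| = 8, |A ∩ B| = 4; needs |A ∩ B| ≥ |A ∖ B| — true.
(d) low-dose: |A| = 8, |A ∩ B| = 7; needs |A ∩ B| / |A| > 4/5 — true.

2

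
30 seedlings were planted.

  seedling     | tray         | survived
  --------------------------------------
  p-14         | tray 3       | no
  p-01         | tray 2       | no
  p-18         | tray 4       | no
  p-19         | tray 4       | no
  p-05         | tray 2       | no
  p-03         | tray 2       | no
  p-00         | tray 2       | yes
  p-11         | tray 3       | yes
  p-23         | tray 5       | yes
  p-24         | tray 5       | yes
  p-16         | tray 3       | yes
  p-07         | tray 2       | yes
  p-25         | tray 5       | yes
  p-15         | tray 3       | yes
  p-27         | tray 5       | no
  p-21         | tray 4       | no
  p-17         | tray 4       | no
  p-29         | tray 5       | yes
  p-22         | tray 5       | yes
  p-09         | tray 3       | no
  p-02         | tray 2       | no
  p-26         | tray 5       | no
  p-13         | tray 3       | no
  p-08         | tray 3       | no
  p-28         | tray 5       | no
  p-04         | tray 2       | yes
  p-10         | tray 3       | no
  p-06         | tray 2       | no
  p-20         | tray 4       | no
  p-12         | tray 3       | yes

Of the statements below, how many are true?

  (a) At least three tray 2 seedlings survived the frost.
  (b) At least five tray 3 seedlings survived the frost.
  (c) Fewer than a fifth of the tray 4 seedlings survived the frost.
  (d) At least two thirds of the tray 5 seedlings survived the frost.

(a) tray 2: |A| = 8, |A ∩ B| = 3; needs |A ∩ B| ≥ 3 — true.
(b) tray 3: |A| = 9, |A ∩ B| = 4; needs |A ∩ B| ≥ 5 — false.
(c) tray 4: |A| = 5, |A ∩ B| = 0; needs |A ∩ B| / |A| < 1/5 — true.
(d) tray 5: |A| = 8, |A ∩ B| = 5; needs |A ∩ B| / |A| ≥ 2/3 — false.

2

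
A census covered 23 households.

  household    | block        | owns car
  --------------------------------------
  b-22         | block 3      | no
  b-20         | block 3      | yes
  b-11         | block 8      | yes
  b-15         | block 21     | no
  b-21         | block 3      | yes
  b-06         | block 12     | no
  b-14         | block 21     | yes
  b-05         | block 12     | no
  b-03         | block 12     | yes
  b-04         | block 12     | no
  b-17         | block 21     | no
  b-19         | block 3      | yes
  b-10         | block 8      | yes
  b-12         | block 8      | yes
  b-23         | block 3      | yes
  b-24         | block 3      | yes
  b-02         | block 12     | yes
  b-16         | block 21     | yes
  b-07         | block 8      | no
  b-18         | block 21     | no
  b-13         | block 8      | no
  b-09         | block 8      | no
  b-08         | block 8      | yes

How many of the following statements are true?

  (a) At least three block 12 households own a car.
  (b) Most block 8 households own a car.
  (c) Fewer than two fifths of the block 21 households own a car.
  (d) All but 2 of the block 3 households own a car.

1

(a) block 12: |A| = 5, |A ∩ B| = 2; needs |A ∩ B| ≥ 3 — false.
(b) block 8: |A| = 7, |A ∩ B| = 4; needs |A ∩ B| > |A ∖ B| — true.
(c) block 21: |A| = 5, |A ∩ B| = 2; needs |A ∩ B| / |A| < 2/5 — false.
(d) block 3: |A| = 6, |A ∩ B| = 5; needs |A ∖ B| = 2 — false.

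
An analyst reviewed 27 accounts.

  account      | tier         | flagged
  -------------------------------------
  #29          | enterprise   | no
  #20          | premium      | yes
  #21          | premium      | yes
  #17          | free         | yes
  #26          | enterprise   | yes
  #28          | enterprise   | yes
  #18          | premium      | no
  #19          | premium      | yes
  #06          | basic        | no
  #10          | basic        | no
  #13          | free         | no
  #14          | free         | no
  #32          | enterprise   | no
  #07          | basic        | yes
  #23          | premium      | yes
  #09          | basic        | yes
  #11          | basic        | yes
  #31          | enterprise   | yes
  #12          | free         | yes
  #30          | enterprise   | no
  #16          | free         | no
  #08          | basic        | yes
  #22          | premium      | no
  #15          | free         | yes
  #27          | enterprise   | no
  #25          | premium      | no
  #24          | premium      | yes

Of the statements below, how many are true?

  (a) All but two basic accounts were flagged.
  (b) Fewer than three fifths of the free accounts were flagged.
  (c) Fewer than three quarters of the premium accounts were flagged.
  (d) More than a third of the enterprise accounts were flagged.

4

(a) basic: |A| = 6, |A ∩ B| = 4; needs |A ∖ B| = 2 — true.
(b) free: |A| = 6, |A ∩ B| = 3; needs |A ∩ B| / |A| < 3/5 — true.
(c) premium: |A| = 8, |A ∩ B| = 5; needs |A ∩ B| / |A| < 3/4 — true.
(d) enterprise: |A| = 7, |A ∩ B| = 3; needs |A ∩ B| / |A| > 1/3 — true.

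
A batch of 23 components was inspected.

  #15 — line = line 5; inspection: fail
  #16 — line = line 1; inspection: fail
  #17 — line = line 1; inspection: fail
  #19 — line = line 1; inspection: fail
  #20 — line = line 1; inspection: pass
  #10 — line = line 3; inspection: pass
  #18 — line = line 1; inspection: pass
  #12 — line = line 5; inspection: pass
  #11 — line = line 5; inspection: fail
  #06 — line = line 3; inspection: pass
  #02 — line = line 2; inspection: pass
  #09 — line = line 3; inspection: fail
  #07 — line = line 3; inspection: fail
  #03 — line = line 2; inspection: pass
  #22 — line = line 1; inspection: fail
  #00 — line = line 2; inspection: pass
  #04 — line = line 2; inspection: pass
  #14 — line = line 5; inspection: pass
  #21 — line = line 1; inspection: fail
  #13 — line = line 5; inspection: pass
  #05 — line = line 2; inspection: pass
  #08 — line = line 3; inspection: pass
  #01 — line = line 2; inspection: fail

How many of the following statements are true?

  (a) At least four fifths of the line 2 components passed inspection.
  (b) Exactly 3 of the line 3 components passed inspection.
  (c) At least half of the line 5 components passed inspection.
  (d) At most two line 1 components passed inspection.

(a) line 2: |A| = 6, |A ∩ B| = 5; needs |A ∩ B| / |A| ≥ 4/5 — true.
(b) line 3: |A| = 5, |A ∩ B| = 3; needs |A ∩ B| = 3 — true.
(c) line 5: |A| = 5, |A ∩ B| = 3; needs |A ∩ B| ≥ |A ∖ B| — true.
(d) line 1: |A| = 7, |A ∩ B| = 2; needs |A ∩ B| ≤ 2 — true.

4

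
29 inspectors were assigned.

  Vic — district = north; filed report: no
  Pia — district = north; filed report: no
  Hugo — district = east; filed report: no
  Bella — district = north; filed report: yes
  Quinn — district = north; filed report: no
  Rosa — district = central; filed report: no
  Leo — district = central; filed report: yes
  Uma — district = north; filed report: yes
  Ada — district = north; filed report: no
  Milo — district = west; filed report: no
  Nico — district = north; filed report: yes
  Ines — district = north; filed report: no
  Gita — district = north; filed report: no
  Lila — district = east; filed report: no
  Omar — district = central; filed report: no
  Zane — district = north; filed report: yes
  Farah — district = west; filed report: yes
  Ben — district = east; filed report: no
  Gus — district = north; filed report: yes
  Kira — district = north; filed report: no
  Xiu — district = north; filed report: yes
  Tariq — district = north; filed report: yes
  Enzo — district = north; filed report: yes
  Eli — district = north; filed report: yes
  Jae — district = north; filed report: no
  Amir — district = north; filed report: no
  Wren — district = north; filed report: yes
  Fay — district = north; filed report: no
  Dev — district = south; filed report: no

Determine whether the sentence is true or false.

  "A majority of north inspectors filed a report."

False

'A majority of north inspectors filed a report' holds iff |A ∩ B| > |A ∖ B|.
|A| = 20, |A ∩ B| = 10, |A ∖ B| = 10.
10 = 10, so the statement is false.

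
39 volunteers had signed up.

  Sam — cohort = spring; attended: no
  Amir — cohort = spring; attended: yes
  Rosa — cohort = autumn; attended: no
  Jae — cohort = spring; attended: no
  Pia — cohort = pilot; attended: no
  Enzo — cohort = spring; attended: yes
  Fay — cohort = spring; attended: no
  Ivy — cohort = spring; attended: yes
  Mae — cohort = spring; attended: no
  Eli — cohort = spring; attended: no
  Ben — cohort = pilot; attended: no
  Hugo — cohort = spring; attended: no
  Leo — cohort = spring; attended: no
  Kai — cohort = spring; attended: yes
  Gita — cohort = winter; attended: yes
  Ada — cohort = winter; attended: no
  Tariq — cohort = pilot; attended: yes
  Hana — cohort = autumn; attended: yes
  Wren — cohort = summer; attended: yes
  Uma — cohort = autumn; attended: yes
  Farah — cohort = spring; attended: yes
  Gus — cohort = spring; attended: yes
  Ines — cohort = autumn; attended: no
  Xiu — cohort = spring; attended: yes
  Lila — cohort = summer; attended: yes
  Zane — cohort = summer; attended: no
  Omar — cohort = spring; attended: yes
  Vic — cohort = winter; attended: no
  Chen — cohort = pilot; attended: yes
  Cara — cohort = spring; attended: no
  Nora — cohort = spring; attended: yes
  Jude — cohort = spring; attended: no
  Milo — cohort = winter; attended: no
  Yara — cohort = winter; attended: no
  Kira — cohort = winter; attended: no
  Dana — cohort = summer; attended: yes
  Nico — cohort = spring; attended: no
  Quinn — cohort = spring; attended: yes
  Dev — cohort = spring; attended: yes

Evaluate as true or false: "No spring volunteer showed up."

False

The determiner here denotes the relation: A ∩ B = ∅ (|A ∩ B| = 0).
|A| = 21, |A ∩ B| = 11, |A ∖ B| = 10.
So the statement is false.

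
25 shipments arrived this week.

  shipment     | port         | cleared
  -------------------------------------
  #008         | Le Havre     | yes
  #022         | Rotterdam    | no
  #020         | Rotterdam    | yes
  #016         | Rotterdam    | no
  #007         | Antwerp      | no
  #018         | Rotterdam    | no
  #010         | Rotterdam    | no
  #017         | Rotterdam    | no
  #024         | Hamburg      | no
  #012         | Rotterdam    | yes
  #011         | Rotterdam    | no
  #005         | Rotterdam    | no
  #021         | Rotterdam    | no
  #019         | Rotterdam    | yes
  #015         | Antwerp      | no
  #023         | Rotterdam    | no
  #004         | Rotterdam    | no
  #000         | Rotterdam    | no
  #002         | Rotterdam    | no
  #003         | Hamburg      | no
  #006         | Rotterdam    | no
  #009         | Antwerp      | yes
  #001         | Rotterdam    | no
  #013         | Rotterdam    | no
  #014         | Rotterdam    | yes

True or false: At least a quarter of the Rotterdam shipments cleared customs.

False

Truth condition: |A ∩ B| / |A| ≥ 1/4.
|A| = 19, |A ∩ B| = 4, |A ∖ B| = 15.
|A ∩ B|/|A| = 4/19, so the statement is false.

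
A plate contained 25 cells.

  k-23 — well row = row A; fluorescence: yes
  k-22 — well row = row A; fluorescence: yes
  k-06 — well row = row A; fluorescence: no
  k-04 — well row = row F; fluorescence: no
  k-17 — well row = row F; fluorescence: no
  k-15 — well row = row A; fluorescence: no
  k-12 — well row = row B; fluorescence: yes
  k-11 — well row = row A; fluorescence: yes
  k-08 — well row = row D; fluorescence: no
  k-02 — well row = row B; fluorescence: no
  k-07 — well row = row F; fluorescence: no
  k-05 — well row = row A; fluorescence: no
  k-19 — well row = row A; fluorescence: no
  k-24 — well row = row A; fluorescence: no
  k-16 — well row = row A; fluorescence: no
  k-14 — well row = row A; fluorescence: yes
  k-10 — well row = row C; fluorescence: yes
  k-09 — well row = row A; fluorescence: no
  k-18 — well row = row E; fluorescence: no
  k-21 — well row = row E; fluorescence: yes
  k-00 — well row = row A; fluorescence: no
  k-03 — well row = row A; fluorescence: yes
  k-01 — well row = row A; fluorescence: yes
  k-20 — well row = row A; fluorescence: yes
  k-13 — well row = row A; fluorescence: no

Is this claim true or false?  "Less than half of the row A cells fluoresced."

True

The determiner here denotes the relation: |A ∩ B| < |A ∖ B|.
|A| = 16, |A ∩ B| = 7, |A ∖ B| = 9.
7 < 9, so the statement is true.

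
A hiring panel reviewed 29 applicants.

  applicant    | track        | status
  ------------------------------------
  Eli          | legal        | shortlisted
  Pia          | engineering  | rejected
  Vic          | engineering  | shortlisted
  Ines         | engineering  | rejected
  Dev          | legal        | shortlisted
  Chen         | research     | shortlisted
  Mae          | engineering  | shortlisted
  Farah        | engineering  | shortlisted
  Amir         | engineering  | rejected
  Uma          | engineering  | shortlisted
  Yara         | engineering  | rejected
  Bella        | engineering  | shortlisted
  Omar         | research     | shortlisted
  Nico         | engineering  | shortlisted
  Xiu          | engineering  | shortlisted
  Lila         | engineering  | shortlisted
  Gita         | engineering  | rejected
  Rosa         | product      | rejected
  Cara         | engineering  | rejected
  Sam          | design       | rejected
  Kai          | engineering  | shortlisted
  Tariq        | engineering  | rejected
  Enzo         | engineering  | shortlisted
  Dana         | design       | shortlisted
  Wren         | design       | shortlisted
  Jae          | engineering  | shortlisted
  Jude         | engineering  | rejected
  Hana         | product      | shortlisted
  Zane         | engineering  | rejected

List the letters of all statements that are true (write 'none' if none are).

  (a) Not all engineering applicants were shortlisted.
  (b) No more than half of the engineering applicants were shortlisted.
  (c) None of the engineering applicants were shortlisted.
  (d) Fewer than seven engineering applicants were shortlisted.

(a)

|A| = 20, |A ∩ B| = 11, |A ∖ B| = 9.
(a) A ⊄ B (|A ∖ B| ≥ 1): holds.
(b) |A ∩ B| ≤ |A ∖ B|: fails.
(c) A ∩ B = ∅ (|A ∩ B| = 0): fails.
(d) |A ∩ B| < 7: fails.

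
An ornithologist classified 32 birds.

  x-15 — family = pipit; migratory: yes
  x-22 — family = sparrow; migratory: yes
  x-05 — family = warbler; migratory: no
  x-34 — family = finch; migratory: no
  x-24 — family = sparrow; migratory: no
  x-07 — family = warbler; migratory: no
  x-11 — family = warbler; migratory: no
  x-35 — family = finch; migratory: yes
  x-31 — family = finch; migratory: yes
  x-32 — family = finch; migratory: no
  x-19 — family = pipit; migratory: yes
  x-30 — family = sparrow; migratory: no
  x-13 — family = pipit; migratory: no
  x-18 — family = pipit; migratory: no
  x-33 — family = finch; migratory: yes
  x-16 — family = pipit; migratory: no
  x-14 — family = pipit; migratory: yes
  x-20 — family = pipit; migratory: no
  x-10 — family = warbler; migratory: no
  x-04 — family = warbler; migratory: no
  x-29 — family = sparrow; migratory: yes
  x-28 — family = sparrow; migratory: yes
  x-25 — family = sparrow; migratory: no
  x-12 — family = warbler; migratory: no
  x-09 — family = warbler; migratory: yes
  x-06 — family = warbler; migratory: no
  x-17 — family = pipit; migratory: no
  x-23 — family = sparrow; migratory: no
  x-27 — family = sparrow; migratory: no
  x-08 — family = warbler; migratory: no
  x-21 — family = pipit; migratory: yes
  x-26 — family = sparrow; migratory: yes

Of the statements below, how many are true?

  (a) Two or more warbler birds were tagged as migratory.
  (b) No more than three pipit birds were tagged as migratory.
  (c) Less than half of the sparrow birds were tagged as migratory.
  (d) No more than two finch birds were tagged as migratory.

1

(a) warbler: |A| = 9, |A ∩ B| = 1; needs |A ∩ B| ≥ 2 — false.
(b) pipit: |A| = 9, |A ∩ B| = 4; needs |A ∩ B| ≤ 3 — false.
(c) sparrow: |A| = 9, |A ∩ B| = 4; needs |A ∩ B| < |A ∖ B| — true.
(d) finch: |A| = 5, |A ∩ B| = 3; needs |A ∩ B| ≤ 2 — false.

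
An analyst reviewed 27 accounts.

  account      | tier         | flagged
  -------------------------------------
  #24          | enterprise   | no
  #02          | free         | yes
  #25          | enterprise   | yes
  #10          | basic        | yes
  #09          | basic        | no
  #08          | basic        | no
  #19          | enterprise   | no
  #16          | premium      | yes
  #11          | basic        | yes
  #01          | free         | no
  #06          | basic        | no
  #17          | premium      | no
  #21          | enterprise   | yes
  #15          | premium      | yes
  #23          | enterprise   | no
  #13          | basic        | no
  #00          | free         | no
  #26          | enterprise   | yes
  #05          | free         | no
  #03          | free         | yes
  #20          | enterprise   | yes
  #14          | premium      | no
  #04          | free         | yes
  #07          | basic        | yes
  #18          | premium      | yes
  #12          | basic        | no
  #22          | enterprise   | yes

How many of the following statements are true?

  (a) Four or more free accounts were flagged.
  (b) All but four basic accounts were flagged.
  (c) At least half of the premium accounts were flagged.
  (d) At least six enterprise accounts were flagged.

(a) free: |A| = 6, |A ∩ B| = 3; needs |A ∩ B| ≥ 4 — false.
(b) basic: |A| = 8, |A ∩ B| = 3; needs |A ∖ B| = 4 — false.
(c) premium: |A| = 5, |A ∩ B| = 3; needs |A ∩ B| ≥ |A ∖ B| — true.
(d) enterprise: |A| = 8, |A ∩ B| = 5; needs |A ∩ B| ≥ 6 — false.

1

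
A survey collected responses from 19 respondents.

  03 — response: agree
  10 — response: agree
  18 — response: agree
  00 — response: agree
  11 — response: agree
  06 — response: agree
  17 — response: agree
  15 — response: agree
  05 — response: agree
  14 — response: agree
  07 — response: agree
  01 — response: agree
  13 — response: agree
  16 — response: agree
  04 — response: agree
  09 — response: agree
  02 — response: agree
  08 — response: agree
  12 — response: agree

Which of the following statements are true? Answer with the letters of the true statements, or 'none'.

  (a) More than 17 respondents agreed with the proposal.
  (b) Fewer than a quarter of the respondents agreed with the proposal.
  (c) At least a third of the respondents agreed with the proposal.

(a), (c)

|A| = 19, |A ∩ B| = 19, |A ∖ B| = 0.
(a) |A ∩ B| > 17: holds.
(b) |A ∩ B| / |A| < 1/4: fails.
(c) |A ∩ B| / |A| ≥ 1/3: holds.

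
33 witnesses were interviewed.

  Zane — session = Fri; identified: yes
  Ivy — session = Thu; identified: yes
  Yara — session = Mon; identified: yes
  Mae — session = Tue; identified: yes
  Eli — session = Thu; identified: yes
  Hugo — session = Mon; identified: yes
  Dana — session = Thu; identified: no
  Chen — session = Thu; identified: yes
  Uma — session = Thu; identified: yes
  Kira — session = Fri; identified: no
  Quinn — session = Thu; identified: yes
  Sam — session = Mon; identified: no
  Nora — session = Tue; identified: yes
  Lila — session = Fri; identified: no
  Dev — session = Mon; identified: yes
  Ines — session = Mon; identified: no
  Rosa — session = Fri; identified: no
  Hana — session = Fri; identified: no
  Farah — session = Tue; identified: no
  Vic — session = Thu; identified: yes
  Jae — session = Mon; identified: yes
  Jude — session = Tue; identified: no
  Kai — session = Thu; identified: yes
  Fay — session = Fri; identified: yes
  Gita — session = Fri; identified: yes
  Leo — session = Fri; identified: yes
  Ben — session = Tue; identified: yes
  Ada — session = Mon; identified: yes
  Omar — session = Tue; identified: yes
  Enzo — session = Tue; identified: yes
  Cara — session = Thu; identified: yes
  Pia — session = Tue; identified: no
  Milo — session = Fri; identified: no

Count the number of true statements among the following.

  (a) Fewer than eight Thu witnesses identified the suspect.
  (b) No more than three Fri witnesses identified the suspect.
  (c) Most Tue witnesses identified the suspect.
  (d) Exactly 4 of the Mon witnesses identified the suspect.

1

(a) Thu: |A| = 9, |A ∩ B| = 8; needs |A ∩ B| < 8 — false.
(b) Fri: |A| = 9, |A ∩ B| = 4; needs |A ∩ B| ≤ 3 — false.
(c) Tue: |A| = 8, |A ∩ B| = 5; needs |A ∩ B| > |A ∖ B| — true.
(d) Mon: |A| = 7, |A ∩ B| = 5; needs |A ∩ B| = 4 — false.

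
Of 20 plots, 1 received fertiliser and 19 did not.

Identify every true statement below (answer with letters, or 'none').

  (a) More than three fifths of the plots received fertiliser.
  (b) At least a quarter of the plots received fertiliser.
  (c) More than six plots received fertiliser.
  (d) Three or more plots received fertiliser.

|A| = 20, |A ∩ B| = 1, |A ∖ B| = 19.
(a) |A ∩ B| / |A| > 3/5: fails.
(b) |A ∩ B| / |A| ≥ 1/4: fails.
(c) |A ∩ B| > 6: fails.
(d) |A ∩ B| ≥ 3: fails.

none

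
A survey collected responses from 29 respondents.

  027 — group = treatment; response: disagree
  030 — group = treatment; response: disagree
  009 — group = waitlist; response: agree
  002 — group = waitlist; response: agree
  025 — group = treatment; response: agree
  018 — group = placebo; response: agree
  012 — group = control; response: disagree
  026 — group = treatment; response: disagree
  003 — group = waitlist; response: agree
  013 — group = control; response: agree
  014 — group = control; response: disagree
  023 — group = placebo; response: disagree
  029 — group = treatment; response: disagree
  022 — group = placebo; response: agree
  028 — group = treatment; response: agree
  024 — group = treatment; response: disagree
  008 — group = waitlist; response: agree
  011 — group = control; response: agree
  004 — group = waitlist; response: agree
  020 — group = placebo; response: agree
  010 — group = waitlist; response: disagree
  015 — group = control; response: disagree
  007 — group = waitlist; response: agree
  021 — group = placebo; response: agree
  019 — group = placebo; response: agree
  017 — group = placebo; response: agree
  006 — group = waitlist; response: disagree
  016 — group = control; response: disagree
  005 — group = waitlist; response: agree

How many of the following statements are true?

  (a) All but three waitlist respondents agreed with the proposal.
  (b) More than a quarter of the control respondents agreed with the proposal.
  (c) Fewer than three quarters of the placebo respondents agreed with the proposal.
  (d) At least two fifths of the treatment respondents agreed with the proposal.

1

(a) waitlist: |A| = 9, |A ∩ B| = 7; needs |A ∖ B| = 3 — false.
(b) control: |A| = 6, |A ∩ B| = 2; needs |A ∩ B| / |A| > 1/4 — true.
(c) placebo: |A| = 7, |A ∩ B| = 6; needs |A ∩ B| / |A| < 3/4 — false.
(d) treatment: |A| = 7, |A ∩ B| = 2; needs |A ∩ B| / |A| ≥ 2/5 — false.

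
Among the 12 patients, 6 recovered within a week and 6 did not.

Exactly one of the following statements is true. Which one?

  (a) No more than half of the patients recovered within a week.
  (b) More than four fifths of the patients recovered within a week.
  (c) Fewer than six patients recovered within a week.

|A| = 12, |A ∩ B| = 6, |A ∖ B| = 6.
(a) requires |A ∩ B| ≤ |A ∖ B|: true.
(b) requires |A ∩ B| / |A| > 4/5: false.
(c) requires |A ∩ B| < 6: false.

(a)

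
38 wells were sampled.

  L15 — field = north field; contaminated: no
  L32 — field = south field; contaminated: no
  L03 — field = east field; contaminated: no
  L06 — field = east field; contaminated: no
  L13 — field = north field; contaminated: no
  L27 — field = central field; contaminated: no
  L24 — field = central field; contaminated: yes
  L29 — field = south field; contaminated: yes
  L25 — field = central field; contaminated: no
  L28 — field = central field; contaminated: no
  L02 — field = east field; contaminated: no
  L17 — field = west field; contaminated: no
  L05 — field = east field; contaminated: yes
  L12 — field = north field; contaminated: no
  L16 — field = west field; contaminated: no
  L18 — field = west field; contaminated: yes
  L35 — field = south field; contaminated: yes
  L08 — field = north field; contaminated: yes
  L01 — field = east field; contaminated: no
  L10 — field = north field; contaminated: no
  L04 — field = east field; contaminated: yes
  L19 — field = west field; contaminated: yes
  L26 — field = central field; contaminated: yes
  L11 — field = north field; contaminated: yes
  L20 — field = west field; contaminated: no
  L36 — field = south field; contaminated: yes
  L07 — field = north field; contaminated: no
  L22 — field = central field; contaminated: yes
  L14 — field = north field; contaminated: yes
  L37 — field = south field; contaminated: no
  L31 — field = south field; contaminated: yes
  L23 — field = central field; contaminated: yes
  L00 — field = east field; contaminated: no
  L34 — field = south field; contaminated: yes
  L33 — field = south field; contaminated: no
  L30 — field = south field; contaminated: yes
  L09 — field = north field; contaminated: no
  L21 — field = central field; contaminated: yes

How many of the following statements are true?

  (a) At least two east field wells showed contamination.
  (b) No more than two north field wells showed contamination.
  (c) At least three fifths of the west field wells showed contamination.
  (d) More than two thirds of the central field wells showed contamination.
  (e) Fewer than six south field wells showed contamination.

1

(a) east field: |A| = 7, |A ∩ B| = 2; needs |A ∩ B| ≥ 2 — true.
(b) north field: |A| = 9, |A ∩ B| = 3; needs |A ∩ B| ≤ 2 — false.
(c) west field: |A| = 5, |A ∩ B| = 2; needs |A ∩ B| / |A| ≥ 3/5 — false.
(d) central field: |A| = 8, |A ∩ B| = 5; needs |A ∩ B| / |A| > 2/3 — false.
(e) south field: |A| = 9, |A ∩ B| = 6; needs |A ∩ B| < 6 — false.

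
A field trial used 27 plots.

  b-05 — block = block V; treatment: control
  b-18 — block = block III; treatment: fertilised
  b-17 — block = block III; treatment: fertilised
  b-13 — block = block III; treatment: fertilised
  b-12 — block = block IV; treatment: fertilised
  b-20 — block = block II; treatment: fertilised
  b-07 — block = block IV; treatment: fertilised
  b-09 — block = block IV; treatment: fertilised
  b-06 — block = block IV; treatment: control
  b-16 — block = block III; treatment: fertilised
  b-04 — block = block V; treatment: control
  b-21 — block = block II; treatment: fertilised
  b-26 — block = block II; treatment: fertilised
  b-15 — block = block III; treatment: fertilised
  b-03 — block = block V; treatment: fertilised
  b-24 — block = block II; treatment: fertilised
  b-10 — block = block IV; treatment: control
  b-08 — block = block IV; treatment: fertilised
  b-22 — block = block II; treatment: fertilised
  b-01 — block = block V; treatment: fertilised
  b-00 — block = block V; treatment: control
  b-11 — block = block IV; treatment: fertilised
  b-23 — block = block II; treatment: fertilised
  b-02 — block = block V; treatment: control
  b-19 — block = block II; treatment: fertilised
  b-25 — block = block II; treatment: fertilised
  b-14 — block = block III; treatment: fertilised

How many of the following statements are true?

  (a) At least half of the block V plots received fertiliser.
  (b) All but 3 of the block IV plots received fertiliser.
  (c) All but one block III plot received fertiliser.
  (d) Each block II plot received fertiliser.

(a) block V: |A| = 6, |A ∩ B| = 2; needs |A ∩ B| ≥ |A ∖ B| — false.
(b) block IV: |A| = 7, |A ∩ B| = 5; needs |A ∖ B| = 3 — false.
(c) block III: |A| = 6, |A ∩ B| = 6; needs |A ∖ B| = 1 — false.
(d) block II: |A| = 8, |A ∩ B| = 8; needs A ⊆ B, i.e. every element of A is in B (|A ∖ B| = 0) — true.

1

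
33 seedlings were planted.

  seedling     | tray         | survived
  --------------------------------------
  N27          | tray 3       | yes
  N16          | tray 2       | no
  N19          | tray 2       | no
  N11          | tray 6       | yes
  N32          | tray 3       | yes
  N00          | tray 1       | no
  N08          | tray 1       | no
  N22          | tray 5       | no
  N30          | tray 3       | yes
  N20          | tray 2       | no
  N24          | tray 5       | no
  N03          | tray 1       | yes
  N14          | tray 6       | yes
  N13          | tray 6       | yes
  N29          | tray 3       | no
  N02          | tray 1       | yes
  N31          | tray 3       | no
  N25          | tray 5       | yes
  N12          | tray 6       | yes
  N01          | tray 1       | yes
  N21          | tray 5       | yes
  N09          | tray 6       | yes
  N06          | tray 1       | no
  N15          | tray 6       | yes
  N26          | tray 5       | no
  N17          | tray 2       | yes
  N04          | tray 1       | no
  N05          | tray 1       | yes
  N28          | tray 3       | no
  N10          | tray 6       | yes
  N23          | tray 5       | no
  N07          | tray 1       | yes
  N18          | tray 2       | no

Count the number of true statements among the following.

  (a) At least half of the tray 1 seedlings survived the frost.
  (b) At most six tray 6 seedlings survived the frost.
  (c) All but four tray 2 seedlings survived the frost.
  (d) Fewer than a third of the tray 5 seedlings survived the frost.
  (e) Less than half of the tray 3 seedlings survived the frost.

(a) tray 1: |A| = 9, |A ∩ B| = 5; needs |A ∩ B| ≥ |A ∖ B| — true.
(b) tray 6: |A| = 7, |A ∩ B| = 7; needs |A ∩ B| ≤ 6 — false.
(c) tray 2: |A| = 5, |A ∩ B| = 1; needs |A ∖ B| = 4 — true.
(d) tray 5: |A| = 6, |A ∩ B| = 2; needs |A ∩ B| / |A| < 1/3 — false.
(e) tray 3: |A| = 6, |A ∩ B| = 3; needs |A ∩ B| < |A ∖ B| — false.

2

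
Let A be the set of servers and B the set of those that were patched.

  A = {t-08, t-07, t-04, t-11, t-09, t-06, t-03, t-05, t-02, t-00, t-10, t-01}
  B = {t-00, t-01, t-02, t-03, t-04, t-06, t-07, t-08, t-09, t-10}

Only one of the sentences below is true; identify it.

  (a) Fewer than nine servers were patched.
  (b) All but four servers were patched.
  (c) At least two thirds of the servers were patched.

|A| = 12, |A ∩ B| = 10, |A ∖ B| = 2.
(a) requires |A ∩ B| < 9: false.
(b) requires |A ∖ B| = 4: false.
(c) requires |A ∩ B| / |A| ≥ 2/3: true.

(c)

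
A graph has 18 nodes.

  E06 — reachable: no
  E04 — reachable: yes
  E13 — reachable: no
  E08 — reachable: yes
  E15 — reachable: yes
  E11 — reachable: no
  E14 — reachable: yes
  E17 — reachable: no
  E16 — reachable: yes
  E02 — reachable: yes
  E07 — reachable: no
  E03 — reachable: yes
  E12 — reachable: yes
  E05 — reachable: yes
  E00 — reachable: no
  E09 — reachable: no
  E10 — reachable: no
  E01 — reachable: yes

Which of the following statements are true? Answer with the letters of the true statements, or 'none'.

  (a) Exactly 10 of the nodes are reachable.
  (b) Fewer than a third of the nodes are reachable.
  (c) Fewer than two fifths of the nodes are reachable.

(a)

|A| = 18, |A ∩ B| = 10, |A ∖ B| = 8.
(a) |A ∩ B| = 10: holds.
(b) |A ∩ B| / |A| < 1/3: fails.
(c) |A ∩ B| / |A| < 2/5: fails.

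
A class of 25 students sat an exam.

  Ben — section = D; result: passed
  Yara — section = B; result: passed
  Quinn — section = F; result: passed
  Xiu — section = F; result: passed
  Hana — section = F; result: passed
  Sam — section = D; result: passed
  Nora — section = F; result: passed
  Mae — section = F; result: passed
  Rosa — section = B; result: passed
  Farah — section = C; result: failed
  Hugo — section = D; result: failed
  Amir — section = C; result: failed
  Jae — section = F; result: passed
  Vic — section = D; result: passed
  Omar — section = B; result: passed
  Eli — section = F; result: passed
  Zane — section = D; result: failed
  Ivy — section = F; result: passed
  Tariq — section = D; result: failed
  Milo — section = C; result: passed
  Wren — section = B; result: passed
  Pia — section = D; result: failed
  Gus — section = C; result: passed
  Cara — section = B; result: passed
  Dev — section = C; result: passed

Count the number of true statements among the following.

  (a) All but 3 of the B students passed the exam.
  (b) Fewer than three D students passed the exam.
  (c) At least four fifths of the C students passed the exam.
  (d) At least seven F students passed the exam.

(a) B: |A| = 5, |A ∩ B| = 5; needs |A ∖ B| = 3 — false.
(b) D: |A| = 7, |A ∩ B| = 3; needs |A ∩ B| < 3 — false.
(c) C: |A| = 5, |A ∩ B| = 3; needs |A ∩ B| / |A| ≥ 4/5 — false.
(d) F: |A| = 8, |A ∩ B| = 8; needs |A ∩ B| ≥ 7 — true.

1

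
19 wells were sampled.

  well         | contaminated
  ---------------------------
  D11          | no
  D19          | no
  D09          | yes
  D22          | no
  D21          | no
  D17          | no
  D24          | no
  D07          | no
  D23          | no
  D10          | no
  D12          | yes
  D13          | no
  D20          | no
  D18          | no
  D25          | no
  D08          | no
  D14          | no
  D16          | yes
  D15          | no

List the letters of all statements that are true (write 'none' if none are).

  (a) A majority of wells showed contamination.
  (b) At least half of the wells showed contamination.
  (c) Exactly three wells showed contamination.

(c)

|A| = 19, |A ∩ B| = 3, |A ∖ B| = 16.
(a) |A ∩ B| > |A ∖ B|: fails.
(b) |A ∩ B| ≥ |A ∖ B|: fails.
(c) |A ∩ B| = 3: holds.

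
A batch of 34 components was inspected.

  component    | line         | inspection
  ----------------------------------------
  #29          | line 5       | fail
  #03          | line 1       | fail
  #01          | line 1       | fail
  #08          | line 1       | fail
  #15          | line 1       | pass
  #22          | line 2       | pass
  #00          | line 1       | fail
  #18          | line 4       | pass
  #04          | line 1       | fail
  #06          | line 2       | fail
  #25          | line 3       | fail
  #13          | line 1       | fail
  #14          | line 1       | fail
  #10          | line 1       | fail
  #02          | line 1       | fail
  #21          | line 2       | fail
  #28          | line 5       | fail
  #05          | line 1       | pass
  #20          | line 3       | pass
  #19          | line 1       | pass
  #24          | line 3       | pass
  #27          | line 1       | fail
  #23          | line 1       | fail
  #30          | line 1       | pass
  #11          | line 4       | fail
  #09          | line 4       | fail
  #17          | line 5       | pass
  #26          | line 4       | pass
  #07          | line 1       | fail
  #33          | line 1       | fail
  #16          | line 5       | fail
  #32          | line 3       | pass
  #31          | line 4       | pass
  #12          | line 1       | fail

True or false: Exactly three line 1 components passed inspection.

False

'Exactly three line 1 components passed inspection' holds iff |A ∩ B| = 3.
|A| = 18, |A ∩ B| = 4, |A ∖ B| = 14.
|A ∩ B| = 4, so the statement is false.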